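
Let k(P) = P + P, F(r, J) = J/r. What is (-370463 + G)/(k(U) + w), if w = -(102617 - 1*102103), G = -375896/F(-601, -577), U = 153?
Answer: 33820819/9232 ≈ 3663.4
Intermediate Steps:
k(P) = 2*P
G = -225913496/577 (G = -375896/((-577/(-601))) = -375896/((-577*(-1/601))) = -375896/577/601 = -375896*601/577 = -225913496/577 ≈ -3.9153e+5)
w = -514 (w = -(102617 - 102103) = -1*514 = -514)
(-370463 + G)/(k(U) + w) = (-370463 - 225913496/577)/(2*153 - 514) = -439670647/(577*(306 - 514)) = -439670647/577/(-208) = -439670647/577*(-1/208) = 33820819/9232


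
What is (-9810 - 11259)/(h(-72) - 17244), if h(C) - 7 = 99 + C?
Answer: 21069/17210 ≈ 1.2242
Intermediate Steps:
h(C) = 106 + C (h(C) = 7 + (99 + C) = 106 + C)
(-9810 - 11259)/(h(-72) - 17244) = (-9810 - 11259)/((106 - 72) - 17244) = -21069/(34 - 17244) = -21069/(-17210) = -21069*(-1/17210) = 21069/17210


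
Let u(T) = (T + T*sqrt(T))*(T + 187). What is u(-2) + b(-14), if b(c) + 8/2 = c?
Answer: -388 - 370*I*sqrt(2) ≈ -388.0 - 523.26*I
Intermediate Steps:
b(c) = -4 + c
u(T) = (187 + T)*(T + T**(3/2)) (u(T) = (T + T**(3/2))*(187 + T) = (187 + T)*(T + T**(3/2)))
u(-2) + b(-14) = ((-2)**2 + (-2)**(5/2) + 187*(-2) + 187*(-2)**(3/2)) + (-4 - 14) = (4 + 4*I*sqrt(2) - 374 + 187*(-2*I*sqrt(2))) - 18 = (4 + 4*I*sqrt(2) - 374 - 374*I*sqrt(2)) - 18 = (-370 - 370*I*sqrt(2)) - 18 = -388 - 370*I*sqrt(2)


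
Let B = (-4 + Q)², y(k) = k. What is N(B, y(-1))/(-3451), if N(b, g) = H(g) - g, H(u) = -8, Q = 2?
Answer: 1/493 ≈ 0.0020284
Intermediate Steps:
B = 4 (B = (-4 + 2)² = (-2)² = 4)
N(b, g) = -8 - g
N(B, y(-1))/(-3451) = (-8 - 1*(-1))/(-3451) = (-8 + 1)*(-1/3451) = -7*(-1/3451) = 1/493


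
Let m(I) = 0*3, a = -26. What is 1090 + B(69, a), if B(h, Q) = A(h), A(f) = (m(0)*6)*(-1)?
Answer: 1090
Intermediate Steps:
m(I) = 0
A(f) = 0 (A(f) = (0*6)*(-1) = 0*(-1) = 0)
B(h, Q) = 0
1090 + B(69, a) = 1090 + 0 = 1090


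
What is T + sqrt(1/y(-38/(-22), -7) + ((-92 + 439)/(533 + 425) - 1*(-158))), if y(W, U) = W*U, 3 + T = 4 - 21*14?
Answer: -293 + 5*sqrt(102782452934)/127414 ≈ -280.42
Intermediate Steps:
T = -293 (T = -3 + (4 - 21*14) = -3 + (4 - 294) = -3 - 290 = -293)
y(W, U) = U*W
T + sqrt(1/y(-38/(-22), -7) + ((-92 + 439)/(533 + 425) - 1*(-158))) = -293 + sqrt(1/(-(-266)/(-22)) + ((-92 + 439)/(533 + 425) - 1*(-158))) = -293 + sqrt(1/(-(-266)*(-1)/22) + (347/958 + 158)) = -293 + sqrt(1/(-7*19/11) + (347*(1/958) + 158)) = -293 + sqrt(1/(-133/11) + (347/958 + 158)) = -293 + sqrt(-11/133 + 151711/958) = -293 + sqrt(20167025/127414) = -293 + 5*sqrt(102782452934)/127414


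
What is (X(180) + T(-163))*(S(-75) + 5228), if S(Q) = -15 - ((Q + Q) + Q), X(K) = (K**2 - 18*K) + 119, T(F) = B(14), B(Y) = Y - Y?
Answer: 159219202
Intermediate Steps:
B(Y) = 0
T(F) = 0
X(K) = 119 + K**2 - 18*K
S(Q) = -15 - 3*Q (S(Q) = -15 - (2*Q + Q) = -15 - 3*Q)
(X(180) + T(-163))*(S(-75) + 5228) = ((119 + 180**2 - 18*180) + 0)*((-15 - 3*(-75)) + 5228) = ((119 + 32400 - 3240) + 0)*((-15 + 225) + 5228) = (29279 + 0)*(210 + 5228) = 29279*5438 = 159219202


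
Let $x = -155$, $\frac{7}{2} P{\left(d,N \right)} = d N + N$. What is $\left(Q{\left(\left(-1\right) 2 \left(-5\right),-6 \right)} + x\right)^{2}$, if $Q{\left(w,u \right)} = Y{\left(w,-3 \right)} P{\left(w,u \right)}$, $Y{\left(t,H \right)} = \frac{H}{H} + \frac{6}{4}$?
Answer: $\frac{2002225}{49} \approx 40862.0$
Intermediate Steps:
$P{\left(d,N \right)} = \frac{2 N}{7} + \frac{2 N d}{7}$ ($P{\left(d,N \right)} = \frac{2 \left(d N + N\right)}{7} = \frac{2 \left(N d + N\right)}{7} = \frac{2 \left(N + N d\right)}{7} = \frac{2 N}{7} + \frac{2 N d}{7}$)
$Y{\left(t,H \right)} = \frac{5}{2}$ ($Y{\left(t,H \right)} = 1 + 6 \cdot \frac{1}{4} = 1 + \frac{3}{2} = \frac{5}{2}$)
$Q{\left(w,u \right)} = \frac{5 u \left(1 + w\right)}{7}$ ($Q{\left(w,u \right)} = \frac{5 \frac{2 u \left(1 + w\right)}{7}}{2} = \frac{5 u \left(1 + w\right)}{7}$)
$\left(Q{\left(\left(-1\right) 2 \left(-5\right),-6 \right)} + x\right)^{2} = \left(\frac{5}{7} \left(-6\right) \left(1 + \left(-1\right) 2 \left(-5\right)\right) - 155\right)^{2} = \left(\frac{5}{7} \left(-6\right) \left(1 - -10\right) - 155\right)^{2} = \left(\frac{5}{7} \left(-6\right) \left(1 + 10\right) - 155\right)^{2} = \left(\frac{5}{7} \left(-6\right) 11 - 155\right)^{2} = \left(- \frac{330}{7} - 155\right)^{2} = \left(- \frac{1415}{7}\right)^{2} = \frac{2002225}{49}$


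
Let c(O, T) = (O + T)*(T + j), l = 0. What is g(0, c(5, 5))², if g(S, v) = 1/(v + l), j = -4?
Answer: 1/100 ≈ 0.010000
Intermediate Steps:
c(O, T) = (-4 + T)*(O + T) (c(O, T) = (O + T)*(T - 4) = (O + T)*(-4 + T) = (-4 + T)*(O + T))
g(S, v) = 1/v (g(S, v) = 1/(v + 0) = 1/v)
g(0, c(5, 5))² = (1/(5² - 4*5 - 4*5 + 5*5))² = (1/(25 - 20 - 20 + 25))² = (1/10)² = (⅒)² = 1/100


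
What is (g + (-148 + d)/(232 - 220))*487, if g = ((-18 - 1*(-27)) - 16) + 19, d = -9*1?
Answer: -6331/12 ≈ -527.58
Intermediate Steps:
d = -9
g = 12 (g = ((-18 + 27) - 16) + 19 = (9 - 16) + 19 = -7 + 19 = 12)
(g + (-148 + d)/(232 - 220))*487 = (12 + (-148 - 9)/(232 - 220))*487 = (12 - 157/12)*487 = -13/12*487 = -6331/12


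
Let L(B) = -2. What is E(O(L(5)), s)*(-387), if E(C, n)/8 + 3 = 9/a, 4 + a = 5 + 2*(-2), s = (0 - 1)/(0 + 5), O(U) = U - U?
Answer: 18576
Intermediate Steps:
O(U) = 0
s = -⅕ (s = -1/5 = -1*⅕ = -⅕ ≈ -0.20000)
a = -3 (a = -4 + (5 + 2*(-2)) = -4 + (5 - 4) = -4 + 1 = -3)
E(C, n) = -48 (E(C, n) = -24 + 8*(9/(-3)) = -24 + 8*(9*(-⅓)) = -24 + 8*(-3) = -24 - 24 = -48)
E(O(L(5)), s)*(-387) = -48*(-387) = 18576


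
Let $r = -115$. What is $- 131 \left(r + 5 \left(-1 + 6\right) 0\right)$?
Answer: $15065$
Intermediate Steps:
$- 131 \left(r + 5 \left(-1 + 6\right) 0\right) = - 131 \left(-115 + 5 \left(-1 + 6\right) 0\right) = - 131 \left(-115 + 5 \cdot 5 \cdot 0\right) = - 131 \left(-115 + 25 \cdot 0\right) = - 131 \left(-115 + 0\right) = \left(-131\right) \left(-115\right) = 15065$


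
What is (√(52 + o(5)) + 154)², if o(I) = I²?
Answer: (154 + √77)² ≈ 26496.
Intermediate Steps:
(√(52 + o(5)) + 154)² = (√(52 + 5²) + 154)² = (√(52 + 25) + 154)² = (√77 + 154)² = (154 + √77)²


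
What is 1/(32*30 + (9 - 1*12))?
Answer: 1/957 ≈ 0.0010449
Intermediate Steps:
1/(32*30 + (9 - 1*12)) = 1/(960 + (9 - 12)) = 1/(960 - 3) = 1/957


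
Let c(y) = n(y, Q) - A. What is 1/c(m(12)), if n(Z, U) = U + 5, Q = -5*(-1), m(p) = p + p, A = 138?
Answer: -1/128 ≈ -0.0078125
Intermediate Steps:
m(p) = 2*p
Q = 5
n(Z, U) = 5 + U
c(y) = -128 (c(y) = (5 + 5) - 1*138 = 10 - 138 = -128)
1/c(m(12)) = 1/(-128) = -1/128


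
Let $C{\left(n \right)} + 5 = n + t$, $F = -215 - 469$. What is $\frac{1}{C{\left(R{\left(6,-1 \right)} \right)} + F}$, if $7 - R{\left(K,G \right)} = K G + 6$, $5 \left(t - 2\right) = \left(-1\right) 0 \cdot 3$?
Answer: $- \frac{1}{680} \approx -0.0014706$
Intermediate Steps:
$F = -684$ ($F = -215 - 469 = -684$)
$t = 2$ ($t = 2 + \frac{\left(-1\right) 0 \cdot 3}{5} = 2 + \frac{0 \cdot 3}{5} = 2 + \frac{1}{5} \cdot 0 = 2 + 0 = 2$)
$R{\left(K,G \right)} = 1 - G K$ ($R{\left(K,G \right)} = 7 - \left(K G + 6\right) = 7 - \left(G K + 6\right) = 7 - \left(6 + G K\right) = 1 - G K$)
$C{\left(n \right)} = -3 + n$ ($C{\left(n \right)} = -5 + \left(n + 2\right) = -5 + \left(2 + n\right) = -3 + n$)
$\frac{1}{C{\left(R{\left(6,-1 \right)} \right)} + F} = \frac{1}{\left(-3 - \left(-1 - 6\right)\right) - 684} = \frac{1}{\left(-3 + \left(1 + 6\right)\right) - 684} = \frac{1}{\left(-3 + 7\right) - 684} = \frac{1}{4 - 684} = \frac{1}{-680} = - \frac{1}{680}$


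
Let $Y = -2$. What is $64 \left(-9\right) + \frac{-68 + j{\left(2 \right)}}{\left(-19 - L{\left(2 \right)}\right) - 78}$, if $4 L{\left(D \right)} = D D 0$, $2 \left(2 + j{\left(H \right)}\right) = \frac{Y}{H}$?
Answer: $- \frac{111603}{194} \approx -575.27$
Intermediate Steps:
$j{\left(H \right)} = -2 - \frac{1}{H}$ ($j{\left(H \right)} = -2 + \frac{\left(-2\right) \frac{1}{H}}{2} = -2 - \frac{1}{H}$)
$L{\left(D \right)} = 0$ ($L{\left(D \right)} = \frac{D D 0}{4} = \frac{D^{2} \cdot 0}{4} = \frac{1}{4} \cdot 0 = 0$)
$64 \left(-9\right) + \frac{-68 + j{\left(2 \right)}}{\left(-19 - L{\left(2 \right)}\right) - 78} = 64 \left(-9\right) + \frac{-68 - \frac{5}{2}}{\left(-19 - 0\right) - 78} = -576 + \frac{-68 - \frac{5}{2}}{\left(-19 + 0\right) - 78} = -576 + \frac{-68 - \frac{5}{2}}{-19 - 78} = -576 + \frac{-68 - \frac{5}{2}}{-97} = -576 - - \frac{141}{194} = -576 + \frac{141}{194} = - \frac{111603}{194}$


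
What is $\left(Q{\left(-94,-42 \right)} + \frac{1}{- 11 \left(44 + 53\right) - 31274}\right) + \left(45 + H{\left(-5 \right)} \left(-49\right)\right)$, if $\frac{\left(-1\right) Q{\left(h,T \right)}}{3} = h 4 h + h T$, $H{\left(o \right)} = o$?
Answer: $- \frac{3802848827}{32341} \approx -1.1759 \cdot 10^{5}$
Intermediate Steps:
$Q{\left(h,T \right)} = - 12 h^{2} - 3 T h$ ($Q{\left(h,T \right)} = - 3 \left(h 4 h + h T\right) = - 3 \left(4 h h + T h\right) = - 3 \left(4 h^{2} + T h\right) = - 12 h^{2} - 3 T h$)
$\left(Q{\left(-94,-42 \right)} + \frac{1}{- 11 \left(44 + 53\right) - 31274}\right) + \left(45 + H{\left(-5 \right)} \left(-49\right)\right) = \left(\left(-3\right) \left(-94\right) \left(-42 + 4 \left(-94\right)\right) + \frac{1}{- 11 \left(44 + 53\right) - 31274}\right) + \left(45 - -245\right) = \left(\left(-3\right) \left(-94\right) \left(-42 - 376\right) + \frac{1}{\left(-11\right) 97 - 31274}\right) + \left(45 + 245\right) = \left(\left(-3\right) \left(-94\right) \left(-418\right) + \frac{1}{-1067 - 31274}\right) + 290 = \left(-117876 + \frac{1}{-32341}\right) + 290 = \left(-117876 - \frac{1}{32341}\right) + 290 = - \frac{3812227717}{32341} + 290 = - \frac{3802848827}{32341}$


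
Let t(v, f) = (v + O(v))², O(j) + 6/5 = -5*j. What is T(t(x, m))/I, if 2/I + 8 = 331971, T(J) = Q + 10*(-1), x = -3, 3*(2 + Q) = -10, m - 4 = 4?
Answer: -7635149/3 ≈ -2.5450e+6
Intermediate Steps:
m = 8 (m = 4 + 4 = 8)
Q = -16/3 (Q = -2 + (⅓)*(-10) = -2 - 10/3 = -16/3 ≈ -5.3333)
O(j) = -6/5 - 5*j
t(v, f) = (-6/5 - 4*v)² (t(v, f) = (v + (-6/5 - 5*v))² = (-6/5 - 4*v)²)
T(J) = -46/3 (T(J) = -16/3 + 10*(-1) = -16/3 - 10 = -46/3)
I = 2/331963 (I = 2/(-8 + 331971) = 2/331963 ≈ 6.0248e-6)
T(t(x, m))/I = -46/(3*2/331963) = -46/3*331963/2 = -7635149/3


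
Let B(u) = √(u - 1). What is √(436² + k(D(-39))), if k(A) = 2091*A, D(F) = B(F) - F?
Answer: √(271645 + 4182*I*√10) ≈ 521.35 + 12.68*I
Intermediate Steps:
B(u) = √(-1 + u)
D(F) = √(-1 + F) - F
√(436² + k(D(-39))) = √(436² + 2091*(√(-1 - 39) - 1*(-39))) = √(190096 + 2091*(√(-40) + 39)) = √(190096 + 2091*(2*I*√10 + 39)) = √(190096 + 2091*(39 + 2*I*√10)) = √(190096 + (81549 + 4182*I*√10)) = √(271645 + 4182*I*√10)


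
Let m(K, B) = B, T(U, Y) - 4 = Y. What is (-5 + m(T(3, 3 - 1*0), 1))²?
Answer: 16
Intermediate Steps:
T(U, Y) = 4 + Y
(-5 + m(T(3, 3 - 1*0), 1))² = (-5 + 1)² = (-4)² = 16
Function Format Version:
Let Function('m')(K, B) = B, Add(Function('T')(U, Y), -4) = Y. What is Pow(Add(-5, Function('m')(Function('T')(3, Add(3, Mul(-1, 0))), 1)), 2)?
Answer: 16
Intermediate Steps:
Function('T')(U, Y) = Add(4, Y)
Pow(Add(-5, Function('m')(Function('T')(3, Add(3, Mul(-1, 0))), 1)), 2) = Pow(Add(-5, 1), 2) = Pow(-4, 2) = 16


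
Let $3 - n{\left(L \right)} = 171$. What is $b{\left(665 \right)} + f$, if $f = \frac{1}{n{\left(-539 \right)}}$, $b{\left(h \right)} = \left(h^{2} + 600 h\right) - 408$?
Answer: $\frac{141257255}{168} \approx 8.4082 \cdot 10^{5}$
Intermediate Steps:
$n{\left(L \right)} = -168$ ($n{\left(L \right)} = 3 - 171 = -168$)
$b{\left(h \right)} = -408 + h^{2} + 600 h$
$f = - \frac{1}{168}$ ($f = \frac{1}{-168} = - \frac{1}{168} \approx -0.0059524$)
$b{\left(665 \right)} + f = \left(-408 + 665^{2} + 600 \cdot 665\right) - \frac{1}{168} = \left(-408 + 442225 + 399000\right) - \frac{1}{168} = 840817 - \frac{1}{168} = \frac{141257255}{168}$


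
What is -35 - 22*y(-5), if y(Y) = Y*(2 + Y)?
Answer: -365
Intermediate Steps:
-35 - 22*y(-5) = -35 - (-110)*(2 - 5) = -35 - (-110)*(-3) = -35 - 22*15 = -35 - 330 = -365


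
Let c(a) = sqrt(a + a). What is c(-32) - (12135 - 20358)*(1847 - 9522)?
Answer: -63111525 + 8*I ≈ -6.3112e+7 + 8.0*I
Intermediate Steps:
c(a) = sqrt(2)*sqrt(a) (c(a) = sqrt(2*a) = sqrt(2)*sqrt(a))
c(-32) - (12135 - 20358)*(1847 - 9522) = sqrt(2)*sqrt(-32) - (12135 - 20358)*(1847 - 9522) = sqrt(2)*(4*I*sqrt(2)) - (-8223)*(-7675) = 8*I - 1*63111525 = 8*I - 63111525 = -63111525 + 8*I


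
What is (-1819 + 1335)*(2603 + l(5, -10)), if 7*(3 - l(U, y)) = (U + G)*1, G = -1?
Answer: -8827192/7 ≈ -1.2610e+6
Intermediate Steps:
l(U, y) = 22/7 - U/7 (l(U, y) = 3 - (U - 1)/7 = 3 - (-1 + U)/7 = 3 + (⅐ - U/7) = 22/7 - U/7)
(-1819 + 1335)*(2603 + l(5, -10)) = (-1819 + 1335)*(2603 + (22/7 - ⅐*5)) = -484*(2603 + (22/7 - 5/7)) = -484*(2603 + 17/7) = -484*18238/7 = -8827192/7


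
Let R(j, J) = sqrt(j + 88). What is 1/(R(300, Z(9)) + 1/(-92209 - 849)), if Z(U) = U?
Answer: 93058/3359999049231 + 17319582728*sqrt(97)/3359999049231 ≈ 0.050767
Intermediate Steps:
R(j, J) = sqrt(88 + j)
1/(R(300, Z(9)) + 1/(-92209 - 849)) = 1/(sqrt(88 + 300) + 1/(-92209 - 849)) = 1/(sqrt(388) + 1/(-93058)) = 1/(2*sqrt(97) - 1/93058) = 1/(-1/93058 + 2*sqrt(97))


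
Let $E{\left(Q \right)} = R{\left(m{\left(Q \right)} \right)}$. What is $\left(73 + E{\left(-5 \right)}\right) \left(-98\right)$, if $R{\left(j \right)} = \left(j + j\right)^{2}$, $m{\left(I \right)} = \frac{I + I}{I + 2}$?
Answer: $- \frac{103586}{9} \approx -11510.0$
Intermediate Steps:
$m{\left(I \right)} = \frac{2 I}{2 + I}$
$R{\left(j \right)} = 4 j^{2}$ ($R{\left(j \right)} = \left(2 j\right)^{2} = 4 j^{2}$)
$E{\left(Q \right)} = \frac{16 Q^{2}}{\left(2 + Q\right)^{2}}$ ($E{\left(Q \right)} = 4 \left(\frac{2 Q}{2 + Q}\right)^{2} = 4 \frac{4 Q^{2}}{\left(2 + Q\right)^{2}} = \frac{16 Q^{2}}{\left(2 + Q\right)^{2}}$)
$\left(73 + E{\left(-5 \right)}\right) \left(-98\right) = \left(73 + \frac{16 \left(-5\right)^{2}}{\left(2 - 5\right)^{2}}\right) \left(-98\right) = \left(73 + 16 \cdot 25 \cdot \frac{1}{9}\right) \left(-98\right) = \left(73 + \frac{400}{9}\right) \left(-98\right) = \frac{1057}{9} \left(-98\right) = - \frac{103586}{9}$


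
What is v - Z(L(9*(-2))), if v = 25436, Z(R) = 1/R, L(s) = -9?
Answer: 228925/9 ≈ 25436.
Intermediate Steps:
v - Z(L(9*(-2))) = 25436 - 1/(-9) = 25436 - 1*(-⅑) = 25436 + ⅑ = 228925/9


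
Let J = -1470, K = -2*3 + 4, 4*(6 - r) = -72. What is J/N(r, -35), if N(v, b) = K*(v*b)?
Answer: -7/8 ≈ -0.87500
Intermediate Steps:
r = 24 (r = 6 - ¼*(-72) = 6 + 18 = 24)
K = -2 (K = -6 + 4 = -2)
N(v, b) = -2*b*v (N(v, b) = -2*v*b = -2*b*v)
J/N(r, -35) = -1470/((-2*(-35)*24)) = -1470/1680 = -1470*1/1680 = -7/8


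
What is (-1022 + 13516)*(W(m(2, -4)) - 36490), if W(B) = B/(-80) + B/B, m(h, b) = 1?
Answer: -18235748887/40 ≈ -4.5589e+8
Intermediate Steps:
W(B) = 1 - B/80 (W(B) = B*(-1/80) + 1 = -B/80 + 1 = 1 - B/80)
(-1022 + 13516)*(W(m(2, -4)) - 36490) = (-1022 + 13516)*((1 - 1/80*1) - 36490) = 12494*((1 - 1/80) - 36490) = 12494*(79/80 - 36490) = 12494*(-2919121/80) = -18235748887/40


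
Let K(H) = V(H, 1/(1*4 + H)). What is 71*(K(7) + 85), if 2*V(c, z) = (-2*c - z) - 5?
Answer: 58930/11 ≈ 5357.3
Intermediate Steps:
V(c, z) = -5/2 - c - z/2 (V(c, z) = ((-2*c - z) - 5)/2 = ((-z - 2*c) - 5)/2 = (-5 - z - 2*c)/2 = -5/2 - c - z/2)
K(H) = -5/2 - H - 1/(2*(4 + H)) (K(H) = -5/2 - H - 1/(2*(1*4 + H)) = -5/2 - H - 1/(2*(4 + H)))
71*(K(7) + 85) = 71*((-1 + (-5 - 2*7)*(4 + 7))/(2*(4 + 7)) + 85) = 71*((1/2)*(-1 + (-5 - 14)*11)/11 + 85) = 71*((1/2)*(1/11)*(-1 - 19*11) + 85) = 71*((1/2)*(1/11)*(-1 - 209) + 85) = 71*((1/2)*(1/11)*(-210) + 85) = 71*(-105/11 + 85) = 71*(830/11) = 58930/11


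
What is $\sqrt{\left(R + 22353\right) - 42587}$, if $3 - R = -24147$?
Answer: $2 \sqrt{979} \approx 62.578$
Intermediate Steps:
$R = 24150$ ($R = 3 - -24147 = 3 + 24147 = 24150$)
$\sqrt{\left(R + 22353\right) - 42587} = \sqrt{\left(24150 + 22353\right) - 42587} = \sqrt{46503 - 42587} = \sqrt{3916} = 2 \sqrt{979}$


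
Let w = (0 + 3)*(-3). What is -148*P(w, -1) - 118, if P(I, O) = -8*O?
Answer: -1302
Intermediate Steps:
w = -9 (w = 3*(-3) = -9)
-148*P(w, -1) - 118 = -(-1184)*(-1) - 118 = -148*8 - 118 = -1184 - 118 = -1302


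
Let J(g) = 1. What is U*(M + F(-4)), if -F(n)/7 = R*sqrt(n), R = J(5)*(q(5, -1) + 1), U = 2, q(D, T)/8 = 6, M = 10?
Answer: 20 - 1372*I ≈ 20.0 - 1372.0*I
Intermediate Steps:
q(D, T) = 48 (q(D, T) = 8*6 = 48)
R = 49 (R = 1*(48 + 1) = 1*49 = 49)
F(n) = -343*sqrt(n)
U*(M + F(-4)) = 2*(10 - 686*I) = 20 - 1372*I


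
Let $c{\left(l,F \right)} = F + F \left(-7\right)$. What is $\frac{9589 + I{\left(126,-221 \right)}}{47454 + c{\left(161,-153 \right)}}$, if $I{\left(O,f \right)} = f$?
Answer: $\frac{2342}{12093} \approx 0.19367$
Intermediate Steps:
$c{\left(l,F \right)} = - 6 F$ ($c{\left(l,F \right)} = F - 7 F = - 6 F$)
$\frac{9589 + I{\left(126,-221 \right)}}{47454 + c{\left(161,-153 \right)}} = \frac{9589 - 221}{47454 - -918} = \frac{9368}{47454 + 918} = \frac{9368}{48372} = 9368 \cdot \frac{1}{48372} = \frac{2342}{12093}$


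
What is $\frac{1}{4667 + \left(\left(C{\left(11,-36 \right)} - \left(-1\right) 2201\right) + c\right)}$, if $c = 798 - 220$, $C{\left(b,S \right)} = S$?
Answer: $\frac{1}{7410} \approx 0.00013495$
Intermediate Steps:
$c = 578$
$\frac{1}{4667 + \left(\left(C{\left(11,-36 \right)} - \left(-1\right) 2201\right) + c\right)} = \frac{1}{4667 + \left(\left(-36 - \left(-1\right) 2201\right) + 578\right)} = \frac{1}{4667 + \left(\left(-36 - -2201\right) + 578\right)} = \frac{1}{4667 + \left(\left(-36 + 2201\right) + 578\right)} = \frac{1}{4667 + \left(2165 + 578\right)} = \frac{1}{4667 + 2743} = \frac{1}{7410}$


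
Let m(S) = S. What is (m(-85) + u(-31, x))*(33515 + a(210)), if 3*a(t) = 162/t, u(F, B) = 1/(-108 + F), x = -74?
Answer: -1980081392/695 ≈ -2.8490e+6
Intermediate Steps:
a(t) = 54/t (a(t) = (162/t)/3 = 54/t)
(m(-85) + u(-31, x))*(33515 + a(210)) = (-85 + 1/(-108 - 31))*(33515 + 54/210) = (-85 + 1/(-139))*(33515 + 54*(1/210)) = (-85 - 1/139)*(33515 + 9/35) = -11816/139*1173034/35 = -1980081392/695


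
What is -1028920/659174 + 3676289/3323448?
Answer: -498123995437/1095365255976 ≈ -0.45476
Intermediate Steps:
-1028920/659174 + 3676289/3323448 = -1028920*1/659174 + 3676289*(1/3323448) = -514460/329587 + 3676289/3323448 = -498123995437/1095365255976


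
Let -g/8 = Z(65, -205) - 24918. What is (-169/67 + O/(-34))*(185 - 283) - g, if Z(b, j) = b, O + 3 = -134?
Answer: -226628753/1139 ≈ -1.9897e+5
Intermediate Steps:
O = -137 (O = -3 - 134 = -137)
g = 198824 (g = -8*(65 - 24918) = -8*(-24853) = 198824)
(-169/67 + O/(-34))*(185 - 283) - g = (-169/67 - 137/(-34))*(185 - 283) - 1*198824 = (-169*1/67 - 137*(-1/34))*(-98) - 198824 = (-169/67 + 137/34)*(-98) - 198824 = (3433/2278)*(-98) - 198824 = -168217/1139 - 198824 = -226628753/1139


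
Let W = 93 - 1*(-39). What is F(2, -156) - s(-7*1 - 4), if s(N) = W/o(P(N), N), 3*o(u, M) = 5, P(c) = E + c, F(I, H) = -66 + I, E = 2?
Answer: -716/5 ≈ -143.20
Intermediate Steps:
P(c) = 2 + c
o(u, M) = 5/3 (o(u, M) = (1/3)*5 = 5/3)
W = 132 (W = 93 + 39 = 132)
s(N) = 396/5 (s(N) = 132/(5/3) = 132*(3/5) = 396/5)
F(2, -156) - s(-7*1 - 4) = (-66 + 2) - 1*396/5 = -64 - 396/5 = -716/5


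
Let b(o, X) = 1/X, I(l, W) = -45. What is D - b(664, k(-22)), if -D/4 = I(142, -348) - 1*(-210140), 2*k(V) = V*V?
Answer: -203371961/242 ≈ -8.4038e+5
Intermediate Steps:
k(V) = V²/2 (k(V) = (V*V)/2 = V²/2)
D = -840380 (D = -4*(-45 - 1*(-210140)) = -4*(-45 + 210140) = -4*210095 = -840380)
D - b(664, k(-22)) = -840380 - 1/((½)*(-22)²) = -840380 - 1/((½)*484) = -840380 - 1/242 = -203371961/242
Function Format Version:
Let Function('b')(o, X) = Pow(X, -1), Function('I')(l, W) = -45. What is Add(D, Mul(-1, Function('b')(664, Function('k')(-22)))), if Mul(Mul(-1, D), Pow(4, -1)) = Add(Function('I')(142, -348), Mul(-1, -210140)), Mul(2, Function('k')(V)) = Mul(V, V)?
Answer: Rational(-203371961, 242) ≈ -8.4038e+5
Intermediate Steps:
Function('k')(V) = Mul(Rational(1, 2), Pow(V, 2)) (Function('k')(V) = Mul(Rational(1, 2), Mul(V, V)) = Mul(Rational(1, 2), Pow(V, 2)))
D = -840380 (D = Mul(-4, Add(-45, Mul(-1, -210140))) = Mul(-4, Add(-45, 210140)) = Mul(-4, 210095) = -840380)
Add(D, Mul(-1, Function('b')(664, Function('k')(-22)))) = Add(-840380, Mul(-1, Pow(Mul(Rational(1, 2), Pow(-22, 2)), -1))) = Add(-840380, Mul(-1, Pow(Mul(Rational(1, 2), 484), -1))) = Add(-840380, Mul(-1, Pow(242, -1))) = Add(-840380, Mul(-1, Rational(1, 242))) = Add(-840380, Rational(-1, 242)) = Rational(-203371961, 242)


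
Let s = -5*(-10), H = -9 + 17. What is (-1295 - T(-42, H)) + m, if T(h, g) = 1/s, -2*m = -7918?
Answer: 133199/50 ≈ 2664.0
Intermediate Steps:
H = 8
s = 50
m = 3959 (m = -½*(-7918) = 3959)
T(h, g) = 1/50
(-1295 - T(-42, H)) + m = (-1295 - 1*1/50) + 3959 = (-1295 - 1/50) + 3959 = -64751/50 + 3959 = 133199/50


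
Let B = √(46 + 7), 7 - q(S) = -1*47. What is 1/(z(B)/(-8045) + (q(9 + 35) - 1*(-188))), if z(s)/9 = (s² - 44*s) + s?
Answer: 15658892585/3788515628812 - 3113415*√53/3788515628812 ≈ 0.0041273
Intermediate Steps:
q(S) = 54 (q(S) = 7 - (-1)*47 = 7 - 1*(-47) = 7 + 47 = 54)
B = √53 ≈ 7.2801
z(s) = -387*s + 9*s² (z(s) = 9*((s² - 44*s) + s) = 9*(s² - 43*s) = -387*s + 9*s²)
1/(z(B)/(-8045) + (q(9 + 35) - 1*(-188))) = 1/((9*√53*(-43 + √53))/(-8045) + (54 - 1*(-188))) = 1/((9*√53*(-43 + √53))*(-1/8045) + (54 + 188)) = 1/(-9*√53*(-43 + √53)/8045 + 242) = 1/(242 - 9*√53*(-43 + √53)/8045)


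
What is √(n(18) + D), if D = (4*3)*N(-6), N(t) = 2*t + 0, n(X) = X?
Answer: 3*I*√14 ≈ 11.225*I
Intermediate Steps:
N(t) = 2*t
D = -144 (D = (4*3)*(2*(-6)) = 12*(-12) = -144)
√(n(18) + D) = √(18 - 144) = √(-126) = 3*I*√14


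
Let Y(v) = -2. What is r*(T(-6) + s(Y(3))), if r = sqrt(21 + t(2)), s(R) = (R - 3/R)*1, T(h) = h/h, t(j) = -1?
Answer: sqrt(5) ≈ 2.2361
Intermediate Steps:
T(h) = 1
s(R) = R - 3/R
r = 2*sqrt(5) (r = sqrt(21 - 1) = sqrt(20) = 2*sqrt(5) ≈ 4.4721)
r*(T(-6) + s(Y(3))) = (2*sqrt(5))*(1 + (-2 - 3/(-2))) = (2*sqrt(5))*(1 + (-2 - 3*(-1/2))) = (2*sqrt(5))*(1 + (-2 + 3/2)) = (2*sqrt(5))*(1 - 1/2) = (2*sqrt(5))*(1/2) = sqrt(5)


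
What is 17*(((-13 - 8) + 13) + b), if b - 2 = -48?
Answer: -918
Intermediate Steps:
b = -46 (b = 2 - 48 = -46)
17*(((-13 - 8) + 13) + b) = 17*(((-13 - 8) + 13) - 46) = 17*((-21 + 13) - 46) = 17*(-8 - 46) = 17*(-54) = -918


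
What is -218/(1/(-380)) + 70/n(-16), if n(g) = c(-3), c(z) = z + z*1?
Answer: 248485/3 ≈ 82828.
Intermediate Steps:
c(z) = 2*z (c(z) = z + z = 2*z)
n(g) = -6 (n(g) = 2*(-3) = -6)
-218/(1/(-380)) + 70/n(-16) = -218/(1/(-380)) + 70/(-6) = -218/(-1/380) + 70*(-⅙) = -218*(-380) - 35/3 = 82840 - 35/3 = 248485/3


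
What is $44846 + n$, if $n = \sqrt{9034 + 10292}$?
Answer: $44846 + \sqrt{19326} \approx 44985.0$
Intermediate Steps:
$n = \sqrt{19326} \approx 139.02$
$44846 + n = 44846 + \sqrt{19326}$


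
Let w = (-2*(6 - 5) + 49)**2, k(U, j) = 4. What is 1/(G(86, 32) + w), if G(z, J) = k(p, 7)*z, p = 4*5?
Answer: 1/2553 ≈ 0.00039170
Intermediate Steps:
p = 20
G(z, J) = 4*z
w = 2209 (w = (-2*1 + 49)**2 = (-2 + 49)**2 = 47**2 = 2209)
1/(G(86, 32) + w) = 1/(4*86 + 2209) = 1/(344 + 2209) = 1/2553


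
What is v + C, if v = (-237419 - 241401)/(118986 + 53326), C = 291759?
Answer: 12568274497/43078 ≈ 2.9176e+5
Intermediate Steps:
v = -119705/43078 (v = -478820/172312 = -478820*1/172312 = -119705/43078 ≈ -2.7788)
v + C = -119705/43078 + 291759 = 12568274497/43078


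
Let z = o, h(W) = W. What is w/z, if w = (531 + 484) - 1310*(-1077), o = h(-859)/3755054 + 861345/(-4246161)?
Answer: -7503963509367147730/1079348146643 ≈ -6.9523e+6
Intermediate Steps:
o = -1079348146643/5314854615898 (o = -859/3755054 + 861345/(-4246161) = -859*1/3755054 + 861345*(-1/4246161) = -859/3755054 - 287115/1415387 = -1079348146643/5314854615898 ≈ -0.20308)
w = 1411885 (w = 1015 + 1410870 = 1411885)
z = -1079348146643/5314854615898 ≈ -0.20308
w/z = 1411885/(-1079348146643/5314854615898) = 1411885*(-5314854615898/1079348146643) = -7503963509367147730/1079348146643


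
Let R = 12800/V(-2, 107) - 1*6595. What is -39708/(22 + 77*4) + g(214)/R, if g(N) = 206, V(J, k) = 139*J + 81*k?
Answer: -73230839632/608439205 ≈ -120.36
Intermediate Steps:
V(J, k) = 81*k + 139*J
R = -55312655/8389 (R = 12800/(81*107 + 139*(-2)) - 1*6595 = 12800/(8667 - 278) - 6595 = 12800/8389 - 6595 = -55312655/8389 ≈ -6593.5)
-39708/(22 + 77*4) + g(214)/R = -39708/(22 + 77*4) + 206/(-55312655/8389) = -39708/(22 + 308) + 206*(-8389/55312655) = -39708/330 - 1728134/55312655 = -39708*1/330 - 1728134/55312655 = -6618/55 - 1728134/55312655 = -73230839632/608439205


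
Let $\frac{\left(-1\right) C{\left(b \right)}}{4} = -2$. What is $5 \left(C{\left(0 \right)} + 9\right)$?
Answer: $85$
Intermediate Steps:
$C{\left(b \right)} = 8$ ($C{\left(b \right)} = \left(-4\right) \left(-2\right) = 8$)
$5 \left(C{\left(0 \right)} + 9\right) = 5 \left(8 + 9\right) = 5 \cdot 17 = 85$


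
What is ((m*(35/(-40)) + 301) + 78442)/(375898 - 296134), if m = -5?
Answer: 209993/212704 ≈ 0.98725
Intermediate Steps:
((m*(35/(-40)) + 301) + 78442)/(375898 - 296134) = ((-175/(-40) + 301) + 78442)/(375898 - 296134) = ((-175*(-1)/40 + 301) + 78442)/79764 = ((-5*(-7/8) + 301) + 78442)*(1/79764) = ((35/8 + 301) + 78442)*(1/79764) = (2443/8 + 78442)*(1/79764) = (629979/8)*(1/79764) = 209993/212704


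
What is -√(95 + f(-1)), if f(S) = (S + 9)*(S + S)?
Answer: -√79 ≈ -8.8882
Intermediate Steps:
f(S) = 2*S*(9 + S) (f(S) = (9 + S)*(2*S) = 2*S*(9 + S))
-√(95 + f(-1)) = -√(95 + 2*(-1)*(9 - 1)) = -√(95 + 2*(-1)*8) = -√(95 - 16) = -√79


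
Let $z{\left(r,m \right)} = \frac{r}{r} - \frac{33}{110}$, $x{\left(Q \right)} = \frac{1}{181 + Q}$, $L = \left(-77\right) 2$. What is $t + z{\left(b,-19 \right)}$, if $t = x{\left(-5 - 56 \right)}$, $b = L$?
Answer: $\frac{17}{24} \approx 0.70833$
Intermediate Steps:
$L = -154$
$b = -154$
$z{\left(r,m \right)} = \frac{7}{10}$ ($z{\left(r,m \right)} = 1 - \frac{3}{10} = \frac{7}{10}$)
$t = \frac{1}{120}$ ($t = \frac{1}{181 - 61} = \frac{1}{120} \approx 0.0083333$)
$t + z{\left(b,-19 \right)} = \frac{1}{120} + \frac{7}{10} = \frac{17}{24}$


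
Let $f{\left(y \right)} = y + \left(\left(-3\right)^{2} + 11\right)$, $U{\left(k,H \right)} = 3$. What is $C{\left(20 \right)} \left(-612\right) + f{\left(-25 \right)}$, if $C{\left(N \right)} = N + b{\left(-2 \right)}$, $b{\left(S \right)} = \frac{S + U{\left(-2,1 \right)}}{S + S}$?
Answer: $-12092$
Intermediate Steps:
$f{\left(y \right)} = 20 + y$ ($f{\left(y \right)} = y + \left(9 + 11\right) = y + 20 = 20 + y$)
$b{\left(S \right)} = \frac{3 + S}{2 S}$ ($b{\left(S \right)} = \frac{S + 3}{S + S} = \frac{3 + S}{2 S}$)
$C{\left(N \right)} = - \frac{1}{4} + N$ ($C{\left(N \right)} = N + \frac{3 - 2}{2 \left(-2\right)} = N + \frac{1}{2} \left(- \frac{1}{2}\right) 1 = N - \frac{1}{4} = - \frac{1}{4} + N$)
$C{\left(20 \right)} \left(-612\right) + f{\left(-25 \right)} = \left(- \frac{1}{4} + 20\right) \left(-612\right) + \left(20 - 25\right) = \frac{79}{4} \left(-612\right) - 5 = -12087 - 5 = -12092$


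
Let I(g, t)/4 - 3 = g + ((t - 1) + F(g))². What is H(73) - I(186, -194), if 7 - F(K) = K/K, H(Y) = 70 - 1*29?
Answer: -143599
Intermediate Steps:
H(Y) = 41 (H(Y) = 70 - 29 = 41)
F(K) = 6 (F(K) = 7 - K/K = 7 - 1*1 = 7 - 1 = 6)
I(g, t) = 12 + 4*g + 4*(5 + t)² (I(g, t) = 12 + 4*(g + ((t - 1) + 6)²) = 12 + 4*(g + ((-1 + t) + 6)²) = 12 + 4*(g + (5 + t)²) = 12 + (4*g + 4*(5 + t)²) = 12 + 4*g + 4*(5 + t)²)
H(73) - I(186, -194) = 41 - (12 + 4*186 + 4*(5 - 194)²) = 41 - (12 + 744 + 4*(-189)²) = 41 - (12 + 744 + 4*35721) = 41 - (12 + 744 + 142884) = 41 - 1*143640 = 41 - 143640 = -143599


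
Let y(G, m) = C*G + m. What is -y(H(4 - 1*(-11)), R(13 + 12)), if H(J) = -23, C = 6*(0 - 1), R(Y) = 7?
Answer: -145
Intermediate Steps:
C = -6 (C = 6*(-1) = -6)
y(G, m) = m - 6*G (y(G, m) = -6*G + m = m - 6*G)
-y(H(4 - 1*(-11)), R(13 + 12)) = -(7 - 6*(-23)) = -(7 + 138) = -1*145 = -145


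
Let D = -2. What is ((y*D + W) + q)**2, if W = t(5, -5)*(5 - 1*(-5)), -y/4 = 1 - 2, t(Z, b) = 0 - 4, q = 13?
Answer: 1225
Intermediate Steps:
t(Z, b) = -4
y = 4 (y = -4*(1 - 2) = -4*(-1) = 4)
W = -40 (W = -4*(5 - 1*(-5)) = -4*(5 + 5) = -4*10 = -40)
((y*D + W) + q)**2 = ((4*(-2) - 40) + 13)**2 = ((-8 - 40) + 13)**2 = (-48 + 13)**2 = (-35)**2 = 1225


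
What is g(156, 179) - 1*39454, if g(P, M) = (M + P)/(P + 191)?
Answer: -13690203/347 ≈ -39453.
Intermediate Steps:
g(P, M) = (M + P)/(191 + P)
g(156, 179) - 1*39454 = (179 + 156)/(191 + 156) - 1*39454 = 335/347 - 39454 = -13690203/347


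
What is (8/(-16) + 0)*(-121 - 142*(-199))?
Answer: -28137/2 ≈ -14069.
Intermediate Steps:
(8/(-16) + 0)*(-121 - 142*(-199)) = (8*(-1/16) + 0)*(-121 + 28258) = (-½ + 0)*28137 = -½*28137 = -28137/2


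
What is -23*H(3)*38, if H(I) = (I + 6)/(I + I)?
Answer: -1311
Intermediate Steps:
H(I) = (6 + I)/(2*I) (H(I) = (6 + I)/((2*I)) = (6 + I)*(1/(2*I)) = (6 + I)/(2*I))
-23*H(3)*38 = -23*(6 + 3)/(2*3)*38 = -23*9/(2*3)*38 = -23*3/2*38 = -69/2*38 = -1311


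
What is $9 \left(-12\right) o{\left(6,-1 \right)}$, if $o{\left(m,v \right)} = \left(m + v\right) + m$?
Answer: $-1188$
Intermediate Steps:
$o{\left(m,v \right)} = v + 2 m$
$9 \left(-12\right) o{\left(6,-1 \right)} = 9 \left(-12\right) \left(-1 + 2 \cdot 6\right) = - 108 \left(-1 + 12\right) = \left(-108\right) 11 = -1188$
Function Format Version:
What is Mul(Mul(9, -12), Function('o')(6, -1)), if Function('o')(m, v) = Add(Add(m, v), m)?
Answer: -1188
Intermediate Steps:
Function('o')(m, v) = Add(v, Mul(2, m))
Mul(Mul(9, -12), Function('o')(6, -1)) = Mul(Mul(9, -12), Add(-1, Mul(2, 6))) = Mul(-108, Add(-1, 12)) = Mul(-108, 11) = -1188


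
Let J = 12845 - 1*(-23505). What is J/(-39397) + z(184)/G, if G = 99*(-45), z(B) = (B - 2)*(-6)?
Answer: -39639242/58504545 ≈ -0.67754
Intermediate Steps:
J = 36350 (J = 12845 + 23505 = 36350)
z(B) = 12 - 6*B (z(B) = (-2 + B)*(-6) = 12 - 6*B)
G = -4455
J/(-39397) + z(184)/G = 36350/(-39397) + (12 - 6*184)/(-4455) = 36350*(-1/39397) + (12 - 1104)*(-1/4455) = -36350/39397 - 1092*(-1/4455) = -36350/39397 + 364/1485 = -39639242/58504545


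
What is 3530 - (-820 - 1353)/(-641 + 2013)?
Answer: 4845333/1372 ≈ 3531.6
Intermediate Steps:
3530 - (-820 - 1353)/(-641 + 2013) = 3530 - (-2173)/1372 = 3530 - 1*(-2173/1372) = 3530 + 2173/1372 = 4845333/1372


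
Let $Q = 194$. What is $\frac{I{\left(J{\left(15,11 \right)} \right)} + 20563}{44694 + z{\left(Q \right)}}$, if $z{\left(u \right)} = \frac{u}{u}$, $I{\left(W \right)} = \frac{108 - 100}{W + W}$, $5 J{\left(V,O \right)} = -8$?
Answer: $\frac{41121}{89390} \approx 0.46002$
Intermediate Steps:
$J{\left(V,O \right)} = - \frac{8}{5}$ ($J{\left(V,O \right)} = \frac{1}{5} \left(-8\right) = - \frac{8}{5}$)
$I{\left(W \right)} = \frac{4}{W}$ ($I{\left(W \right)} = \frac{8}{2 W} = 8 \frac{1}{2 W} = \frac{4}{W}$)
$z{\left(u \right)} = 1$
$\frac{I{\left(J{\left(15,11 \right)} \right)} + 20563}{44694 + z{\left(Q \right)}} = \frac{\frac{4}{- \frac{8}{5}} + 20563}{44694 + 1} = \frac{4 \left(- \frac{5}{8}\right) + 20563}{44695} = \left(- \frac{5}{2} + 20563\right) \frac{1}{44695} = \frac{41121}{2} \cdot \frac{1}{44695} = \frac{41121}{89390}$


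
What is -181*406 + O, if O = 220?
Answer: -73266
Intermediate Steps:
-181*406 + O = -181*406 + 220 = -73486 + 220 = -73266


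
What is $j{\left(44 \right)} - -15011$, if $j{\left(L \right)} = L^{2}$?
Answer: $16947$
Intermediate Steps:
$j{\left(44 \right)} - -15011 = 44^{2} - -15011 = 1936 + 15011 = 16947$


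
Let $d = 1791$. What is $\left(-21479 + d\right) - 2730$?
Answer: $-22418$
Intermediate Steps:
$\left(-21479 + d\right) - 2730 = \left(-21479 + 1791\right) - 2730 = -19688 - 2730 = -22418$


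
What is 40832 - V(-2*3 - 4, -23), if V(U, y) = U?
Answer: 40842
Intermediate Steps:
40832 - V(-2*3 - 4, -23) = 40832 - (-2*3 - 4) = 40832 - (-6 - 4) = 40832 - 1*(-10) = 40832 + 10 = 40842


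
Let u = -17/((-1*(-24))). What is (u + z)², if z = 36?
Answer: 717409/576 ≈ 1245.5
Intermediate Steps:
u = -17/24 ≈ -0.70833
(u + z)² = (-17/24 + 36)² = (847/24)² = 717409/576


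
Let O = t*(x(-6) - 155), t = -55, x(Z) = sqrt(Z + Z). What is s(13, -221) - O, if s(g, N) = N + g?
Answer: -8733 + 110*I*sqrt(3) ≈ -8733.0 + 190.53*I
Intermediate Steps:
x(Z) = sqrt(2)*sqrt(Z) (x(Z) = sqrt(2*Z) = sqrt(2)*sqrt(Z))
O = 8525 - 110*I*sqrt(3) (O = -55*(sqrt(2)*sqrt(-6) - 155) = -55*(sqrt(2)*(I*sqrt(6)) - 155) = -55*(2*I*sqrt(3) - 155) = -55*(-155 + 2*I*sqrt(3)) = 8525 - 110*I*sqrt(3) ≈ 8525.0 - 190.53*I)
s(13, -221) - O = (-221 + 13) - (8525 - 110*I*sqrt(3)) = -208 + (-8525 + 110*I*sqrt(3)) = -8733 + 110*I*sqrt(3)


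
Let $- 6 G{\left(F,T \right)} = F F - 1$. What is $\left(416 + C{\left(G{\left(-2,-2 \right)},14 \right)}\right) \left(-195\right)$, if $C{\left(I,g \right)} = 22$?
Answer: $-85410$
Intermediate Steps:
$G{\left(F,T \right)} = \frac{1}{6} - \frac{F^{2}}{6}$ ($G{\left(F,T \right)} = - \frac{F F - 1}{6} = - \frac{F^{2} - 1}{6} = - \frac{-1 + F^{2}}{6} = \frac{1}{6} - \frac{F^{2}}{6}$)
$\left(416 + C{\left(G{\left(-2,-2 \right)},14 \right)}\right) \left(-195\right) = \left(416 + 22\right) \left(-195\right) = 438 \left(-195\right) = -85410$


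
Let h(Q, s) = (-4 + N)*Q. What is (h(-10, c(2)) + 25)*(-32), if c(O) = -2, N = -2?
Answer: -2720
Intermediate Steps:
h(Q, s) = -6*Q (h(Q, s) = (-4 - 2)*Q = -6*Q)
(h(-10, c(2)) + 25)*(-32) = (-6*(-10) + 25)*(-32) = (60 + 25)*(-32) = 85*(-32) = -2720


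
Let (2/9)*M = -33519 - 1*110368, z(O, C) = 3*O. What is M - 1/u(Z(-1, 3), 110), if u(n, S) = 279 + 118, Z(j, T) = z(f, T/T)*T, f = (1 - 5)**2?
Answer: -514108253/794 ≈ -6.4749e+5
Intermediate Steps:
f = 16 (f = (-4)**2 = 16)
Z(j, T) = 48*T (Z(j, T) = (3*16)*T = 48*T)
u(n, S) = 397
M = -1294983/2 (M = 9*(-33519 - 1*110368)/2 = 9*(-33519 - 110368)/2 = (9/2)*(-143887) = -1294983/2 ≈ -6.4749e+5)
M - 1/u(Z(-1, 3), 110) = -1294983/2 - 1/397 = -514108253/794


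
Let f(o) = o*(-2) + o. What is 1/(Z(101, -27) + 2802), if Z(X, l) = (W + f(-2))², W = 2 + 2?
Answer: 1/2838 ≈ 0.00035236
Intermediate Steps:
f(o) = -o (f(o) = -2*o + o = -o)
W = 4
Z(X, l) = 36 (Z(X, l) = (4 - 1*(-2))² = (4 + 2)² = 6² = 36)
1/(Z(101, -27) + 2802) = 1/(36 + 2802) = 1/2838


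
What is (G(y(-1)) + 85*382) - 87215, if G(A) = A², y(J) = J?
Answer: -54744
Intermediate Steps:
(G(y(-1)) + 85*382) - 87215 = ((-1)² + 85*382) - 87215 = (1 + 32470) - 87215 = 32471 - 87215 = -54744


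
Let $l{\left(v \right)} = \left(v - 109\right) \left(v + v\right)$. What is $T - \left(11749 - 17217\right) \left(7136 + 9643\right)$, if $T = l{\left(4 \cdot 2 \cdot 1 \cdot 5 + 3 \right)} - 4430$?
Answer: $91737466$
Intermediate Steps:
$l{\left(v \right)} = 2 v \left(-109 + v\right)$ ($l{\left(v \right)} = \left(-109 + v\right) 2 v = 2 v \left(-109 + v\right)$)
$T = -10106$ ($T = 2 \left(4 \cdot 2 \cdot 1 \cdot 5 + 3\right) \left(-109 + \left(4 \cdot 2 \cdot 1 \cdot 5 + 3\right)\right) - 4430 = 2 \left(4 \cdot 2 \cdot 5 + 3\right) \left(-109 + \left(4 \cdot 2 \cdot 5 + 3\right)\right) - 4430 = 2 \left(4 \cdot 10 + 3\right) \left(-109 + \left(4 \cdot 10 + 3\right)\right) - 4430 = 2 \left(40 + 3\right) \left(-109 + \left(40 + 3\right)\right) - 4430 = 2 \cdot 43 \left(-109 + 43\right) - 4430 = 2 \cdot 43 \left(-66\right) - 4430 = -5676 - 4430 = -10106$)
$T - \left(11749 - 17217\right) \left(7136 + 9643\right) = -10106 - \left(11749 - 17217\right) \left(7136 + 9643\right) = -10106 - \left(-5468\right) 16779 = -10106 - -91747572 = -10106 + 91747572 = 91737466$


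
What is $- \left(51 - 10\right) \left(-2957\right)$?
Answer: $121237$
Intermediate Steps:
$- \left(51 - 10\right) \left(-2957\right) = - 41 \left(-2957\right) = \left(-1\right) \left(-121237\right) = 121237$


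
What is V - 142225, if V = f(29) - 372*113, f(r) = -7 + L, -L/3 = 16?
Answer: -184316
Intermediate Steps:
L = -48 (L = -3*16 = -48)
f(r) = -55 (f(r) = -7 - 48 = -55)
V = -42091 (V = -55 - 372*113 = -55 - 42036 = -42091)
V - 142225 = -42091 - 142225 = -184316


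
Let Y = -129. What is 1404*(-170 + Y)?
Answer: -419796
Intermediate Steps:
1404*(-170 + Y) = 1404*(-170 - 129) = 1404*(-299) = -419796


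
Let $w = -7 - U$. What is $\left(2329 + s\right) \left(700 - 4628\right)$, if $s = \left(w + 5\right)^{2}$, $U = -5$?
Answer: $-9183664$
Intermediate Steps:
$w = -2$ ($w = -7 - -5 = -7 + 5 = -2$)
$s = 9$ ($s = \left(-2 + 5\right)^{2} = 3^{2} = 9$)
$\left(2329 + s\right) \left(700 - 4628\right) = \left(2329 + 9\right) \left(700 - 4628\right) = 2338 \left(-3928\right) = -9183664$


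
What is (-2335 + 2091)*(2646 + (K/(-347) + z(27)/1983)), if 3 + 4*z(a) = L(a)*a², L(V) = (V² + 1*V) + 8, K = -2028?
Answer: -152341598677/229367 ≈ -6.6418e+5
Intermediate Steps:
L(V) = 8 + V + V² (L(V) = (V² + V) + 8 = (V + V²) + 8 = 8 + V + V²)
z(a) = -¾ + a²*(8 + a + a²)/4 (z(a) = -¾ + ((8 + a + a²)*a²)/4 = -¾ + (a²*(8 + a + a²))/4 = -¾ + a²*(8 + a + a²)/4)
(-2335 + 2091)*(2646 + (K/(-347) + z(27)/1983)) = (-2335 + 2091)*(2646 + (-2028/(-347) + (-¾ + (¼)*27²*(8 + 27 + 27²))/1983)) = -244*(2646 + (-2028*(-1/347) + (-¾ + (¼)*729*(8 + 27 + 729))*(1/1983))) = -244*(2646 + (2028/347 + (-¾ + (¼)*729*764)*(1/1983))) = -244*(2646 + (2028/347 + (-¾ + 139239)*(1/1983))) = -244*(2646 + (2028/347 + (556953/4)*(1/1983))) = -244*(2646 + (2028/347 + 185651/2644)) = -244*(2646 + 69782929/917468) = -244*2497403257/917468 = -152341598677/229367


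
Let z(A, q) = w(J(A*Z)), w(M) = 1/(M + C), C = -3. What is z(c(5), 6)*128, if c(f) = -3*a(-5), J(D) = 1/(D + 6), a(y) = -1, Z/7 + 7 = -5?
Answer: -31488/739 ≈ -42.609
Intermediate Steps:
Z = -84 (Z = -49 + 7*(-5) = -49 - 35 = -84)
J(D) = 1/(6 + D)
c(f) = 3 (c(f) = -3*(-1) = 3)
w(M) = 1/(-3 + M) (w(M) = 1/(M - 3) = 1/(-3 + M))
z(A, q) = 1/(-3 + 1/(6 - 84*A)) (z(A, q) = 1/(-3 + 1/(6 + A*(-84))) = 1/(-3 + 1/(6 - 84*A)))
z(c(5), 6)*128 = (6*(-1 + 14*3)/(17 - 252*3))*128 = (6*(-1 + 42)/(17 - 756))*128 = (6*41/(-739))*128 = (6*(-1/739)*41)*128 = -246/739*128 = -31488/739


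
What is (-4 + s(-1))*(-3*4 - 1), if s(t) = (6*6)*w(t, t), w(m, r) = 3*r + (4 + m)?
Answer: 52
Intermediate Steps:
w(m, r) = 4 + m + 3*r
s(t) = 144 + 144*t (s(t) = (6*6)*(4 + t + 3*t) = 36*(4 + 4*t) = 144 + 144*t)
(-4 + s(-1))*(-3*4 - 1) = (-4 + (144 + 144*(-1)))*(-3*4 - 1) = (-4 + (144 - 144))*(-12 - 1) = (-4 + 0)*(-13) = -4*(-13) = 52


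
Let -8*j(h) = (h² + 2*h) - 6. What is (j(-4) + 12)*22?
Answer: 517/2 ≈ 258.50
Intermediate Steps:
j(h) = ¾ - h/4 - h²/8 (j(h) = -((h² + 2*h) - 6)/8 = -(-6 + h² + 2*h)/8 = ¾ - h/4 - h²/8)
(j(-4) + 12)*22 = ((¾ - ¼*(-4) - ⅛*(-4)²) + 12)*22 = ((¾ + 1 - ⅛*16) + 12)*22 = ((¾ + 1 - 2) + 12)*22 = (-¼ + 12)*22 = (47/4)*22 = 517/2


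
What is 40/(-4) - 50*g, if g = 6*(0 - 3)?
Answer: 890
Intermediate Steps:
g = -18 (g = 6*(-3) = -18)
40/(-4) - 50*g = 40/(-4) - 50*(-18) = 40*(-1/4) + 900 = -10 + 900 = 890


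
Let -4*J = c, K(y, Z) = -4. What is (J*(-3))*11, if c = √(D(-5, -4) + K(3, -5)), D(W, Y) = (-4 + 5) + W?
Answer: 33*I*√2/2 ≈ 23.335*I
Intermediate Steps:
D(W, Y) = 1 + W
c = 2*I*√2 (c = √((1 - 5) - 4) = √(-4 - 4) = √(-8) = 2*I*√2 ≈ 2.8284*I)
J = -I*√2/2 ≈ -0.70711*I
(J*(-3))*11 = (-I*√2/2*(-3))*11 = (3*I*√2/2)*11 = 33*I*√2/2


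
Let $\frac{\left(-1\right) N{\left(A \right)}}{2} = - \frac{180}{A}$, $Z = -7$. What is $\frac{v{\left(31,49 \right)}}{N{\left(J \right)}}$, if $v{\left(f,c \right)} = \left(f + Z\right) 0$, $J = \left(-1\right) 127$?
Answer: $0$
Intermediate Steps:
$J = -127$
$N{\left(A \right)} = \frac{360}{A}$ ($N{\left(A \right)} = - 2 \left(- \frac{180}{A}\right) = \frac{360}{A}$)
$v{\left(f,c \right)} = 0$ ($v{\left(f,c \right)} = \left(f - 7\right) 0 = \left(-7 + f\right) 0 = 0$)
$\frac{v{\left(31,49 \right)}}{N{\left(J \right)}} = \frac{0}{360 \frac{1}{-127}} = \frac{0}{360 \left(- \frac{1}{127}\right)} = \frac{0}{- \frac{360}{127}} = 0 \left(- \frac{127}{360}\right) = 0$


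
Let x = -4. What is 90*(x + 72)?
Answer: 6120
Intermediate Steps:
90*(x + 72) = 90*(-4 + 72) = 90*68 = 6120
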